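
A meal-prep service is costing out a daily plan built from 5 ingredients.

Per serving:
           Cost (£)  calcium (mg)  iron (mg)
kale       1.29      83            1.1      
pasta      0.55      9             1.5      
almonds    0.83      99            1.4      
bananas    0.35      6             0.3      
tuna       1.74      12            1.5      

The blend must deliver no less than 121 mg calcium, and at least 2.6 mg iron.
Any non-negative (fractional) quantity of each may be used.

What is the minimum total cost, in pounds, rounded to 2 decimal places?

£1.32

Let x1 = servings of kale, x2 = servings of pasta, x3 = servings of almonds, x4 = servings of bananas, x5 = servings of tuna.
min 1.29x1 + 0.55x2 + 0.83x3 + 0.35x4 + 1.74x5 with:
  83x1 + 9x2 + 99x3 + 6x4 + 12x5 ≥ 121   (calcium)
  1.1x1 + 1.5x2 + 1.4x3 + 0.3x4 + 1.5x5 ≥ 2.6   (iron)
  x1, x2, x3, x4, x5 ≥ 0.
The optimal basis is {pasta, almonds}; kale, bananas, tuna drop out. There the calcium and iron constraints are tight.
Solving gives x2 = 0.6475, x3 = 1.163.
Cost = 0.55·0.6475 + 0.83·1.163 = 1.3214.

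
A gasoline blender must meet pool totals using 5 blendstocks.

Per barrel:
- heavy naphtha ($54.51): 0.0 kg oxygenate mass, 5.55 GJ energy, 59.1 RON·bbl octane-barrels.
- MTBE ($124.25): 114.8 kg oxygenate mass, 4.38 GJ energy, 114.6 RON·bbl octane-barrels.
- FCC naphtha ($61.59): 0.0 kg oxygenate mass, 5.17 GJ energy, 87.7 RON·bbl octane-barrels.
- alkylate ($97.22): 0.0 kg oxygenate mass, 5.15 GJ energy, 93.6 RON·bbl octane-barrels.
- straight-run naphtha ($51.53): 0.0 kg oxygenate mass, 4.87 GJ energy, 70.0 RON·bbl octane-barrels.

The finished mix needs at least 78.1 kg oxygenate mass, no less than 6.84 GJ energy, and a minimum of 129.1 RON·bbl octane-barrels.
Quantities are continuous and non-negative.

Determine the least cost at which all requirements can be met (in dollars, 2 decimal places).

Let x1 = barrels of heavy naphtha, x2 = barrels of MTBE, x3 = barrels of FCC naphtha, x4 = barrels of alkylate, x5 = barrels of straight-run naphtha.
Minimize 54.51x1 + 124.25x2 + 61.59x3 + 97.22x4 + 51.53x5 subject to:
  114.8x2 ≥ 78.1   (oxygenate mass)
  5.55x1 + 4.38x2 + 5.17x3 + 5.15x4 + 4.87x5 ≥ 6.84   (energy)
  59.1x1 + 114.6x2 + 87.7x3 + 93.6x4 + 70x5 ≥ 129.1   (octane-barrels)
  x1, x2, x3, x4, x5 ≥ 0.
The optimal basis is {heavy naphtha, MTBE, straight-run naphtha}; FCC naphtha, alkylate drop out. Binding constraints: oxygenate mass, energy, octane-barrels.
Solving gives x1 = 0.2104, x2 = 0.6803, x5 = 0.5529.
Cost = 54.51·0.2104 + 124.25·0.6803 + 51.53·0.5529 = 124.4871.

$124.49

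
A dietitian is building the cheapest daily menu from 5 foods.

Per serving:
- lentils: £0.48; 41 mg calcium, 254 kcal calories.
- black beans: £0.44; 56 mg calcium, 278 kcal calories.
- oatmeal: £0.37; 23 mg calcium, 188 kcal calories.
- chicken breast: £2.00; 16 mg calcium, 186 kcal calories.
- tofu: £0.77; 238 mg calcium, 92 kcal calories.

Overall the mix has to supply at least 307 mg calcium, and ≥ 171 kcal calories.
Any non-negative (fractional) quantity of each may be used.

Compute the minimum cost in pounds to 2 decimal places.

Let x1 = servings of lentils, x2 = servings of black beans, x3 = servings of oatmeal, x4 = servings of chicken breast, x5 = servings of tofu.
Minimize 0.48x1 + 0.44x2 + 0.37x3 + 2x4 + 0.77x5 s.t.:
  41x1 + 56x2 + 23x3 + 16x4 + 238x5 ≥ 307   (calcium)
  254x1 + 278x2 + 188x3 + 186x4 + 92x5 ≥ 171   (calories)
  x1, x2, x3, x4, x5 ≥ 0.
The optimal basis is {black beans, tofu}; lentils, oatmeal, chicken breast drop out. Binding constraints: calcium and calories.
Optimal quantities: black beans = 0.2041 servings, tofu = 1.242 servings.
Objective = 0.44·0.2041 + 0.77·1.242 = 1.0461.

£1.05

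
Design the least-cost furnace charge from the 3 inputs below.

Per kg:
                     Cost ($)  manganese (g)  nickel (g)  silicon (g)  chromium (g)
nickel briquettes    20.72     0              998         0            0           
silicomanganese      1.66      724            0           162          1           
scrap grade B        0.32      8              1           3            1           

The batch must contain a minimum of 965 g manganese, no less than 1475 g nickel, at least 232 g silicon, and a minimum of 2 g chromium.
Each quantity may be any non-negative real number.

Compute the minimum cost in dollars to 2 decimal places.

$33.16

Let x1 = kg of nickel briquettes, x2 = kg of silicomanganese, x3 = kg of scrap grade B.
Minimise 20.72x1 + 1.66x2 + 0.32x3 with:
  724x2 + 8x3 ≥ 965   (manganese)
  998x1 + 1x3 ≥ 1475   (nickel)
  162x2 + 3x3 ≥ 232   (silicon)
  1x2 + 1x3 ≥ 2   (chromium)
  x1, x2, x3 ≥ 0.
All 3 inputs are positive at the optimum. Binding constraints: nickel, silicon, chromium.
Solving gives x1 = 1.4774, x2 = 1.4214, x3 = 0.57862.
Objective = 20.72·1.4774 + 1.66·1.4214 + 0.32·0.57862 = 33.1564.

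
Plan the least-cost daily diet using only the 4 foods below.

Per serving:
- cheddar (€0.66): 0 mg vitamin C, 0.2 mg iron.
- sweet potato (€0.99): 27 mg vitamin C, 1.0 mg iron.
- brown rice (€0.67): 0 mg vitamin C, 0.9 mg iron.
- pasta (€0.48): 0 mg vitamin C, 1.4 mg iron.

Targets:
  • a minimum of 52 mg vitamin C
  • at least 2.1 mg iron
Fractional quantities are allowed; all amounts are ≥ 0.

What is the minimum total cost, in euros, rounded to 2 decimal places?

Let x1 = servings of cheddar, x2 = servings of sweet potato, x3 = servings of brown rice, x4 = servings of pasta.
min 0.66x1 + 0.99x2 + 0.67x3 + 0.48x4 with:
  27x2 ≥ 52   (vitamin C)
  0.2x1 + 1x2 + 0.9x3 + 1.4x4 ≥ 2.1   (iron)
  x1, x2, x3, x4 ≥ 0.
At the optimum only sweet potato, pasta are positive (cheddar, brown rice = 0). The vitamin C and iron requirements are met with equality.
So sweet potato = 1.926 servings, pasta = 0.1243 servings.
Hence cost = 0.99·1.926 + 0.48·0.1243 = €1.9664.

€1.97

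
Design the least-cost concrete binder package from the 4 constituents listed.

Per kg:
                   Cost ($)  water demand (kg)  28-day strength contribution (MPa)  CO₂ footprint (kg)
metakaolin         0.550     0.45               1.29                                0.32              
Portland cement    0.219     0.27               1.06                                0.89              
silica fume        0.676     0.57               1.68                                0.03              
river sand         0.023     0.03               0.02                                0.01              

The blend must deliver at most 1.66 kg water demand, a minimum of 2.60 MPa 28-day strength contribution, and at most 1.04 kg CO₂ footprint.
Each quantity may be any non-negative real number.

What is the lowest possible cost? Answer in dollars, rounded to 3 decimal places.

$0.809

Treat it as an LP. Let x1 = kg of metakaolin, x2 = kg of Portland cement, x3 = kg of silica fume, x4 = kg of river sand.
min 0.55x1 + 0.219x2 + 0.676x3 + 0.023x4 subject to:
  0.45x1 + 0.27x2 + 0.57x3 + 0.03x4 ≤ 1.66   (water demand)
  1.29x1 + 1.06x2 + 1.68x3 + 0.02x4 ≥ 2.6   (28-day strength contribution)
  0.32x1 + 0.89x2 + 0.03x3 + 0.01x4 ≤ 1.04   (CO₂ footprint)
  x1, x2, x3, x4 ≥ 0.
The optimal basis is {Portland cement, silica fume}; metakaolin, river sand drop out. The 28-day strength contribution and CO₂ footprint requirements are met with equality.
So Portland cement = 1.1406 kg, silica fume = 0.82793 kg.
Total cost: 0.219·1.1406 + 0.676·0.82793 = 0.80947.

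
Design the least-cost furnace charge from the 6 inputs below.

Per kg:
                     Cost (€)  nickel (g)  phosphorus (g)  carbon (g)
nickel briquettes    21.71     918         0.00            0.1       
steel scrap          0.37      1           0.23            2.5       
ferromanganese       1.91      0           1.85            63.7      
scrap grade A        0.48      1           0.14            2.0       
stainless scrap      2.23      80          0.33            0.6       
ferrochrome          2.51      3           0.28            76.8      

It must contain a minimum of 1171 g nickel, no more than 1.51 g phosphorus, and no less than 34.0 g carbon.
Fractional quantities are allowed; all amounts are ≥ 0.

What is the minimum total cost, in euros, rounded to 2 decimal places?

Let x1 = kg of nickel briquettes, x2 = kg of steel scrap, x3 = kg of ferromanganese, x4 = kg of scrap grade A, x5 = kg of stainless scrap, x6 = kg of ferrochrome.
min 21.71x1 + 0.37x2 + 1.91x3 + 0.48x4 + 2.23x5 + 2.51x6 s.t.:
  918x1 + 1x2 + 1x4 + 80x5 + 3x6 ≥ 1171   (nickel)
  0.23x2 + 1.85x3 + 0.14x4 + 0.33x5 + 0.28x6 ≤ 1.51   (phosphorus)
  0.1x1 + 2.5x2 + 63.7x3 + 2x4 + 0.6x5 + 76.8x6 ≥ 34   (carbon)
  x1, x2, x3, x4, x5, x6 ≥ 0.
At the optimum only nickel briquettes, ferromanganese are positive (steel scrap, scrap grade A, stainless scrap, ferrochrome = 0). There the nickel and carbon constraints are tight.
Optimal quantities: nickel briquettes = 1.2756 kg, ferromanganese = 0.53175 kg.
Total cost: 21.71·1.2756 + 1.91·0.53175 = 28.7089.

€28.71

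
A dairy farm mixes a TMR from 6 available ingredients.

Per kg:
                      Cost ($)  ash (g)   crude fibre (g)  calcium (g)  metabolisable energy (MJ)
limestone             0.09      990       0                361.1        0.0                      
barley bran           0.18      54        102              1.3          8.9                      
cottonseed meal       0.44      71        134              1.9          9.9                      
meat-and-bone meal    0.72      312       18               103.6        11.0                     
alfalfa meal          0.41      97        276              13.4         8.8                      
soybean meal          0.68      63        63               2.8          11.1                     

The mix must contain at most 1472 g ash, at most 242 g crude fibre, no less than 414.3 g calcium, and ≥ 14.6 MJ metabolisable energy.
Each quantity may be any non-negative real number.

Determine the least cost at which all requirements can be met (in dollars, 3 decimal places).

Set it up as a linear program. Let x1 = kg of limestone, x2 = kg of barley bran, x3 = kg of cottonseed meal, x4 = kg of meat-and-bone meal, x5 = kg of alfalfa meal, x6 = kg of soybean meal.
Minimize 0.09x1 + 0.18x2 + 0.44x3 + 0.72x4 + 0.41x5 + 0.68x6 with:
  990x1 + 54x2 + 71x3 + 312x4 + 97x5 + 63x6 ≤ 1472   (ash)
  102x2 + 134x3 + 18x4 + 276x5 + 63x6 ≤ 242   (crude fibre)
  361.1x1 + 1.3x2 + 1.9x3 + 103.6x4 + 13.4x5 + 2.8x6 ≥ 414.3   (calcium)
  8.9x2 + 9.9x3 + 11x4 + 8.8x5 + 11.1x6 ≥ 14.6   (metabolisable energy)
  x1, x2, x3, x4, x5, x6 ≥ 0.
The cheapest feasible vertex uses only limestone, barley bran; cottonseed meal, meat-and-bone meal, alfalfa meal, soybean meal are not used. The calcium and metabolisable energy requirements are met with equality.
Optimal quantities: limestone = 1.141 kg, barley bran = 1.64 kg.
Hence cost = 0.09·1.141 + 0.18·1.64 = $0.39789.

$0.398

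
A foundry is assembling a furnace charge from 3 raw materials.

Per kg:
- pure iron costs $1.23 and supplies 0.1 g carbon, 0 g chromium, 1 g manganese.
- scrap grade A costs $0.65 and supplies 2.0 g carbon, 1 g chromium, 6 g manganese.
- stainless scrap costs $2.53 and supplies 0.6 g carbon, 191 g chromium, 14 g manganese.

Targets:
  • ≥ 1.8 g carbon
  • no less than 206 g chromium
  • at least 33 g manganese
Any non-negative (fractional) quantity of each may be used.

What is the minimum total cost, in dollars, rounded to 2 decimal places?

$4.65

Set it up as a linear program. Let x1 = kg of pure iron, x2 = kg of scrap grade A, x3 = kg of stainless scrap.
min 1.23x1 + 0.65x2 + 2.53x3 s.t.:
  0.1x1 + 2x2 + 0.6x3 ≥ 1.8   (carbon)
  1x2 + 191x3 ≥ 206   (chromium)
  1x1 + 6x2 + 14x3 ≥ 33   (manganese)
  x1, x2, x3 ≥ 0.
The cheapest feasible vertex uses only scrap grade A, stainless scrap; pure iron is not used. Binding constraints: chromium and manganese.
So scrap grade A = 3.02 kg, stainless scrap = 1.063 kg.
Cost = 0.65·3.02 + 2.53·1.063 = 4.6524.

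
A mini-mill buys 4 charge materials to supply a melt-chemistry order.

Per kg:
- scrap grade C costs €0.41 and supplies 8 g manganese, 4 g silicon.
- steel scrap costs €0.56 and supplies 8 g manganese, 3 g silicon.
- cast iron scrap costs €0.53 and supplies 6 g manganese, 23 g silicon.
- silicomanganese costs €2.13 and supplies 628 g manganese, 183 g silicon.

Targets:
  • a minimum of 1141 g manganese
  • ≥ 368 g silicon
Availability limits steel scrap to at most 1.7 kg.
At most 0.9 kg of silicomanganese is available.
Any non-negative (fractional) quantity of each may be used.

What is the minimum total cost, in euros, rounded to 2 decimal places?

€31.43

Let x1 = kg of scrap grade C, x2 = kg of steel scrap, x3 = kg of cast iron scrap, x4 = kg of silicomanganese.
Minimise 0.41x1 + 0.56x2 + 0.53x3 + 2.13x4 subject to:
  8x1 + 8x2 + 6x3 + 628x4 ≥ 1141   (manganese)
  4x1 + 3x2 + 23x3 + 183x4 ≥ 368   (silicon)
  x2 ≤ 1.7
  x4 ≤ 0.9
  x1, x2, x3, x4 ≥ 0.
At the optimum only scrap grade C, silicomanganese are positive (steel scrap, cast iron scrap = 0). Binding constraints: manganese and the silicomanganese cap.
Solving gives x1 = 71.975, x4 = 0.9.
Total cost: 0.41·71.975 + 2.13·0.9 = 31.4268.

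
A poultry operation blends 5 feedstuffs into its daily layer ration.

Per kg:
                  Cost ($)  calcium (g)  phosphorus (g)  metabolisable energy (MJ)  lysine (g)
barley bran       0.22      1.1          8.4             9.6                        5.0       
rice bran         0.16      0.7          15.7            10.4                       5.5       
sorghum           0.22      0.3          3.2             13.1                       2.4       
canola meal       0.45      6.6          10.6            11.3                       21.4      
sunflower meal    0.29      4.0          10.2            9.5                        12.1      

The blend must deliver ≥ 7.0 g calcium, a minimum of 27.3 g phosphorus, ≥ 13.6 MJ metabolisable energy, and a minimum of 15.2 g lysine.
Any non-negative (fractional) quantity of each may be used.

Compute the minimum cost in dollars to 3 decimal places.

$0.582

This is a linear program. Let x1 = kg of barley bran, x2 = kg of rice bran, x3 = kg of sorghum, x4 = kg of canola meal, x5 = kg of sunflower meal.
min 0.22x1 + 0.16x2 + 0.22x3 + 0.45x4 + 0.29x5 subject to:
  1.1x1 + 0.7x2 + 0.3x3 + 6.6x4 + 4x5 ≥ 7   (calcium)
  8.4x1 + 15.7x2 + 3.2x3 + 10.6x4 + 10.2x5 ≥ 27.3   (phosphorus)
  9.6x1 + 10.4x2 + 13.1x3 + 11.3x4 + 9.5x5 ≥ 13.6   (metabolisable energy)
  5x1 + 5.5x2 + 2.4x3 + 21.4x4 + 12.1x5 ≥ 15.2   (lysine)
  x1, x2, x3, x4, x5 ≥ 0.
The optimal basis is {rice bran, sunflower meal}; barley bran, sorghum, canola meal drop out. There the calcium and phosphorus constraints are tight.
Optimal quantities: rice bran = 0.6791 kg, sunflower meal = 1.631 kg.
Hence cost = 0.16·0.6791 + 0.29·1.631 = $0.58165.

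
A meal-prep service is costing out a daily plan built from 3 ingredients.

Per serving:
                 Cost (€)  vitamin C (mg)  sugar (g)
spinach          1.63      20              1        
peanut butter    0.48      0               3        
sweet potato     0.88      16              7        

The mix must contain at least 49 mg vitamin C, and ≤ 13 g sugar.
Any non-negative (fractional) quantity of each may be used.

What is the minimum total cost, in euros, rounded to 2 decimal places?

Let x1 = servings of spinach, x2 = servings of peanut butter, x3 = servings of sweet potato.
Minimize 1.63x1 + 0.48x2 + 0.88x3 subject to:
  20x1 + 16x3 ≥ 49   (vitamin C)
  1x1 + 3x2 + 7x3 ≤ 13   (sugar)
  x1, x2, x3 ≥ 0.
The cheapest feasible vertex uses only spinach, sweet potato; peanut butter is not used. There the vitamin C and sugar constraints are tight.
So spinach = 1.089 servings, sweet potato = 1.702 servings.
Objective = 1.63·1.089 + 0.88·1.702 = 3.2728.

€3.27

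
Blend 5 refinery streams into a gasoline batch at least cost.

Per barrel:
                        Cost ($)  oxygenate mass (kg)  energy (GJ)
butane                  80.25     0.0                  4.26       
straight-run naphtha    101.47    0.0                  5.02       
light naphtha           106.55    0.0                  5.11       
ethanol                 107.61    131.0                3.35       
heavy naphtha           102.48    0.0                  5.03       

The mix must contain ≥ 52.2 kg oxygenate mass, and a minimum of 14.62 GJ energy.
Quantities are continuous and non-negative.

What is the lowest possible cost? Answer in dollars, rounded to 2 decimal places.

$293.15

Let x1 = barrels of butane, x2 = barrels of straight-run naphtha, x3 = barrels of light naphtha, x4 = barrels of ethanol, x5 = barrels of heavy naphtha.
min 80.25x1 + 101.47x2 + 106.55x3 + 107.61x4 + 102.48x5 s.t.:
  131x4 ≥ 52.2   (oxygenate mass)
  4.26x1 + 5.02x2 + 5.11x3 + 3.35x4 + 5.03x5 ≥ 14.62   (energy)
  x1, x2, x3, x4, x5 ≥ 0.
The minimum-cost mix takes nothing from straight-run naphtha, light naphtha, heavy naphtha — only butane, ethanol. The oxygenate mass and energy requirements are met with equality.
Solving gives x1 = 3.1186, x4 = 0.39847.
Total cost: 80.25·3.1186 + 107.61·0.39847 = 293.1470.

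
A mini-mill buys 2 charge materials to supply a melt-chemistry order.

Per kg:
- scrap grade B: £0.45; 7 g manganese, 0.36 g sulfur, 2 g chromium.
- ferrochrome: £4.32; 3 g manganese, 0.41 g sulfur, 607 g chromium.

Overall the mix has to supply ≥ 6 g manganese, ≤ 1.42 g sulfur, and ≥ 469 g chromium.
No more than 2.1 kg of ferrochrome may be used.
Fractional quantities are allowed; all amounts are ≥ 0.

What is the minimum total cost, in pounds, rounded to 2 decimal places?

£3.57

Let x1 = kg of scrap grade B, x2 = kg of ferrochrome.
Minimize 0.45x1 + 4.32x2 s.t.:
  7x1 + 3x2 ≥ 6   (manganese)
  0.36x1 + 0.41x2 ≤ 1.42   (sulfur)
  2x1 + 607x2 ≥ 469   (chromium)
  x2 ≤ 2.1
  x1, x2 ≥ 0.
Both inputs are positive at the optimum. The manganese and chromium requirements are met with equality.
That vertex is x1 = 0.5267, x2 = 0.7709.
Objective = 0.45·0.5267 + 4.32·0.7709 = 3.5673.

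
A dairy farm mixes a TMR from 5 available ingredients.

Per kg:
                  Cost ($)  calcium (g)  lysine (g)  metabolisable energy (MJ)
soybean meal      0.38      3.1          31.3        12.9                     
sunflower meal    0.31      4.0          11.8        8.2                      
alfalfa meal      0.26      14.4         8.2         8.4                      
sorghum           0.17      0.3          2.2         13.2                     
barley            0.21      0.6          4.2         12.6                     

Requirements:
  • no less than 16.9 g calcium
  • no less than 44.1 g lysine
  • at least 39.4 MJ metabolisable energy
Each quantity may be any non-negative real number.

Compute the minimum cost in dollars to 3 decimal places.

$0.876

Let x1 = kg of soybean meal, x2 = kg of sunflower meal, x3 = kg of alfalfa meal, x4 = kg of sorghum, x5 = kg of barley.
Minimise 0.38x1 + 0.31x2 + 0.26x3 + 0.17x4 + 0.21x5 with:
  3.1x1 + 4x2 + 14.4x3 + 0.3x4 + 0.6x5 ≥ 16.9   (calcium)
  31.3x1 + 11.8x2 + 8.2x3 + 2.2x4 + 4.2x5 ≥ 44.1   (lysine)
  12.9x1 + 8.2x2 + 8.4x3 + 13.2x4 + 12.6x5 ≥ 39.4   (metabolisable energy)
  x1, x2, x3, x4, x5 ≥ 0.
The optimal basis is {soybean meal, alfalfa meal, sorghum}; sunflower meal, barley drop out. There the calcium, lysine, metabolisable energy constraints are tight.
That vertex is x1 = 1.074, x3 = 0.9141, x4 = 1.353.
Cost = 0.38·1.074 + 0.26·0.9141 + 0.17·1.353 = 0.87580.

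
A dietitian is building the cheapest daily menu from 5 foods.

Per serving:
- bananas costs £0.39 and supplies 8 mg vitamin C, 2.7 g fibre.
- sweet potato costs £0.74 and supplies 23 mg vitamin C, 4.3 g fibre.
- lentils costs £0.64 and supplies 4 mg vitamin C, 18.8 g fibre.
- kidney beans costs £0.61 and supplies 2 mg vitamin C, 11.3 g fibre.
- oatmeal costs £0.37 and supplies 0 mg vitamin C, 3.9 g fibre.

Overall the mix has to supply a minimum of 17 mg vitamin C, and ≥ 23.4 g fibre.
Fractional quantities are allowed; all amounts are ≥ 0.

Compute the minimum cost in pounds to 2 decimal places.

Let x1 = servings of bananas, x2 = servings of sweet potato, x3 = servings of lentils, x4 = servings of kidney beans, x5 = servings of oatmeal.
Minimise 0.39x1 + 0.74x2 + 0.64x3 + 0.61x4 + 0.37x5 subject to:
  8x1 + 23x2 + 4x3 + 2x4 ≥ 17   (vitamin C)
  2.7x1 + 4.3x2 + 18.8x3 + 11.3x4 + 3.9x5 ≥ 23.4   (fibre)
  x1, x2, x3, x4, x5 ≥ 0.
At the optimum only sweet potato, lentils are positive (bananas, kidney beans, oatmeal = 0). There the vitamin C and fibre constraints are tight.
So sweet potato = 0.5443 servings, lentils = 1.12 servings.
Objective = 0.74·0.5443 + 0.64·1.12 = 1.1196.

£1.12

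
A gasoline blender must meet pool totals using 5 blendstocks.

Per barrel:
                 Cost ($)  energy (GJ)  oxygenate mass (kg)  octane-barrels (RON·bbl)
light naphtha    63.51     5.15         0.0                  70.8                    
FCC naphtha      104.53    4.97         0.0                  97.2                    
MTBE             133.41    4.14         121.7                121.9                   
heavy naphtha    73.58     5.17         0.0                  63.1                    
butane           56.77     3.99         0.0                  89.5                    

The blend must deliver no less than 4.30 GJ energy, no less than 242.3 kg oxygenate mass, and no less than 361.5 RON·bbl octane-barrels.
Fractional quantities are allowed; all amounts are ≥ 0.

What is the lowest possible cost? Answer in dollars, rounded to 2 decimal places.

Treat it as an LP. Let x1 = barrels of light naphtha, x2 = barrels of FCC naphtha, x3 = barrels of MTBE, x4 = barrels of heavy naphtha, x5 = barrels of butane.
Minimise 63.51x1 + 104.53x2 + 133.41x3 + 73.58x4 + 56.77x5 with:
  5.15x1 + 4.97x2 + 4.14x3 + 5.17x4 + 3.99x5 ≥ 4.3   (energy)
  121.7x3 ≥ 242.3   (oxygenate mass)
  70.8x1 + 97.2x2 + 121.9x3 + 63.1x4 + 89.5x5 ≥ 361.5   (octane-barrels)
  x1, x2, x3, x4, x5 ≥ 0.
The cheapest feasible vertex uses only MTBE, butane; light naphtha, FCC naphtha, heavy naphtha are not used. Binding constraints: oxygenate mass and octane-barrels.
Solving gives x3 = 1.99096, x5 = 1.32739.
Objective = 133.41·1.99096 + 56.77·1.32739 = 340.9699.

$340.97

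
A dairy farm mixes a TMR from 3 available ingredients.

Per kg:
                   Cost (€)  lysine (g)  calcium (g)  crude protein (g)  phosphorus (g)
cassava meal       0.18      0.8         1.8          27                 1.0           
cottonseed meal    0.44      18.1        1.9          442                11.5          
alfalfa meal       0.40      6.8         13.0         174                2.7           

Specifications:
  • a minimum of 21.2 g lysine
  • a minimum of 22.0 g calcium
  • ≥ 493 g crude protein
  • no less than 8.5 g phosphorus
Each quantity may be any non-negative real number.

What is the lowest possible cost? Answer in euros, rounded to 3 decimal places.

Let x1 = kg of cassava meal, x2 = kg of cottonseed meal, x3 = kg of alfalfa meal.
min 0.18x1 + 0.44x2 + 0.4x3 subject to:
  0.8x1 + 18.1x2 + 6.8x3 ≥ 21.2   (lysine)
  1.8x1 + 1.9x2 + 13x3 ≥ 22   (calcium)
  27x1 + 442x2 + 174x3 ≥ 493   (crude protein)
  1x1 + 11.5x2 + 2.7x3 ≥ 8.5   (phosphorus)
  x1, x2, x3 ≥ 0.
At the optimum only cottonseed meal, alfalfa meal are positive (cassava meal = 0). The lysine and calcium requirements are met with equality.
So cottonseed meal = 0.5666 kg, alfalfa meal = 1.609 kg.
Total cost: 0.44·0.5666 + 0.4·1.609 = 0.89290.

€0.893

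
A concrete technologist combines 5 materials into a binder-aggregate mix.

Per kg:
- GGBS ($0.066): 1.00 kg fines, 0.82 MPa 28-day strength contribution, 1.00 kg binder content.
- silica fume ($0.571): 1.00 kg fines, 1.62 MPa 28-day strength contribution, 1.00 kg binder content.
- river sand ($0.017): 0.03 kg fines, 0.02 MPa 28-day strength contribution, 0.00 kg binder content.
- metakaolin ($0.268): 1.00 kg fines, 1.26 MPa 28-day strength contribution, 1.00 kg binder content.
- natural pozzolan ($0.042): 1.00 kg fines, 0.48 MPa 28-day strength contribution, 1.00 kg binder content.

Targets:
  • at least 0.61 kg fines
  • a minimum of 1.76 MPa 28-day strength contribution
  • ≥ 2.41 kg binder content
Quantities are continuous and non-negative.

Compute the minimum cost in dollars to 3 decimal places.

Let x1 = kg of GGBS, x2 = kg of silica fume, x3 = kg of river sand, x4 = kg of metakaolin, x5 = kg of natural pozzolan.
min 0.066x1 + 0.571x2 + 0.017x3 + 0.268x4 + 0.042x5 subject to:
  1x1 + 1x2 + 0.03x3 + 1x4 + 1x5 ≥ 0.61   (fines)
  0.82x1 + 1.62x2 + 0.02x3 + 1.26x4 + 0.48x5 ≥ 1.76   (28-day strength contribution)
  1x1 + 1x2 + 1x4 + 1x5 ≥ 2.41   (binder content)
  x1, x2, x3, x4, x5 ≥ 0.
At the optimum only GGBS, natural pozzolan are positive (silica fume, river sand, metakaolin = 0). There the 28-day strength contribution and binder content constraints are tight.
So GGBS = 1.774 kg, natural pozzolan = 0.6359 kg.
Hence cost = 0.066·1.774 + 0.042·0.6359 = $0.14379.

$0.144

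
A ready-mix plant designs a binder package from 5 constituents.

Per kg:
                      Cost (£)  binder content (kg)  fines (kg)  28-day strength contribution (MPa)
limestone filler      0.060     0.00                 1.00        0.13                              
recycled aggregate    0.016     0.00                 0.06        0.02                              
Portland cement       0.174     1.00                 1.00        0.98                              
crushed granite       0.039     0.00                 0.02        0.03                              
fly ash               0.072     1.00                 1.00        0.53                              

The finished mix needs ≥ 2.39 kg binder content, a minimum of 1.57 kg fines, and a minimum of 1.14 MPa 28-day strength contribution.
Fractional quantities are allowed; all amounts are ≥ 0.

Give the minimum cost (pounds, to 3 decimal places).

Let x1 = kg of limestone filler, x2 = kg of recycled aggregate, x3 = kg of Portland cement, x4 = kg of crushed granite, x5 = kg of fly ash.
min 0.06x1 + 0.016x2 + 0.174x3 + 0.039x4 + 0.072x5 with:
  1x3 + 1x5 ≥ 2.39   (binder content)
  1x1 + 0.06x2 + 1x3 + 0.02x4 + 1x5 ≥ 1.57   (fines)
  0.13x1 + 0.02x2 + 0.98x3 + 0.03x4 + 0.53x5 ≥ 1.14   (28-day strength contribution)
  x1, x2, x3, x4, x5 ≥ 0.
At the optimum only fly ash is positive (limestone filler, recycled aggregate, Portland cement, crushed granite = 0). The binder content requirement is met with equality.
So fly ash = 2.39 kg.
Cost = 0.072·2.39 = 0.17208.

£0.172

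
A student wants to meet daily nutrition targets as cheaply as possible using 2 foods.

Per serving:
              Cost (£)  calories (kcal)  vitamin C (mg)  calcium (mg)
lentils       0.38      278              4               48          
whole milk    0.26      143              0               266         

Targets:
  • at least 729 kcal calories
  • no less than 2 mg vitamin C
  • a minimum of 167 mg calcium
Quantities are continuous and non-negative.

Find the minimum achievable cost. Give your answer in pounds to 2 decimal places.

Let x1 = servings of lentils, x2 = servings of whole milk.
Minimise 0.38x1 + 0.26x2 subject to:
  278x1 + 143x2 ≥ 729   (calories)
  4x1 ≥ 2   (vitamin C)
  48x1 + 266x2 ≥ 167   (calcium)
  x1, x2 ≥ 0.
Both inputs are positive at the optimum. There the calories and calcium constraints are tight.
Solving gives x1 = 2.535, x2 = 0.1704.
Cost = 0.38·2.535 + 0.26·0.1704 = 1.0076.

£1.01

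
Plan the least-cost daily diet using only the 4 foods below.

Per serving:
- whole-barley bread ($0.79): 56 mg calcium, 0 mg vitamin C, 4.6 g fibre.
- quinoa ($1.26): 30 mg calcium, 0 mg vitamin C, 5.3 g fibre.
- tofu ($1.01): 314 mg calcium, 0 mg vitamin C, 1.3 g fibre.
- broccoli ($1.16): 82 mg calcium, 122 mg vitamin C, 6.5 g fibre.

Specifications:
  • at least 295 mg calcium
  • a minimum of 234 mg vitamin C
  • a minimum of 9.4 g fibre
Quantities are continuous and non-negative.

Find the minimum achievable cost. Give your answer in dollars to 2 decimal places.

Let x1 = servings of whole-barley bread, x2 = servings of quinoa, x3 = servings of tofu, x4 = servings of broccoli.
min 0.79x1 + 1.26x2 + 1.01x3 + 1.16x4 subject to:
  56x1 + 30x2 + 314x3 + 82x4 ≥ 295   (calcium)
  122x4 ≥ 234   (vitamin C)
  4.6x1 + 5.3x2 + 1.3x3 + 6.5x4 ≥ 9.4   (fibre)
  x1, x2, x3, x4 ≥ 0.
The cheapest feasible vertex uses only tofu, broccoli; whole-barley bread, quinoa are not used. There the calcium and vitamin C constraints are tight.
Solving gives x3 = 0.4386, x4 = 1.918.
Objective = 1.01·0.4386 + 1.16·1.918 = 2.6679.

$2.67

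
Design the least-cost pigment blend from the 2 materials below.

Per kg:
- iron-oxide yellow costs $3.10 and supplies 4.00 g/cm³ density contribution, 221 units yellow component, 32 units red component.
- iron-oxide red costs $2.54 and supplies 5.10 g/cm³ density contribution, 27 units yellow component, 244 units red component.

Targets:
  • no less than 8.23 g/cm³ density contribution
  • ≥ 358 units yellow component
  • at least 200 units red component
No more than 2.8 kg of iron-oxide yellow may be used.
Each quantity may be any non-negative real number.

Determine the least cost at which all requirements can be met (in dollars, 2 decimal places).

$6.36

Treat it as an LP. Let x1 = kg of iron-oxide yellow, x2 = kg of iron-oxide red.
Minimize 3.1x1 + 2.54x2 subject to:
  4x1 + 5.1x2 ≥ 8.23   (density contribution)
  221x1 + 27x2 ≥ 358   (yellow component)
  32x1 + 244x2 ≥ 200   (red component)
  x1 ≤ 2.8
  x1, x2 ≥ 0.
Both inputs are positive at the optimum. There the yellow component and red component constraints are tight.
Solving gives x1 = 1.545, x2 = 0.6171.
Total cost: 3.1·1.545 + 2.54·0.6171 = 6.3569.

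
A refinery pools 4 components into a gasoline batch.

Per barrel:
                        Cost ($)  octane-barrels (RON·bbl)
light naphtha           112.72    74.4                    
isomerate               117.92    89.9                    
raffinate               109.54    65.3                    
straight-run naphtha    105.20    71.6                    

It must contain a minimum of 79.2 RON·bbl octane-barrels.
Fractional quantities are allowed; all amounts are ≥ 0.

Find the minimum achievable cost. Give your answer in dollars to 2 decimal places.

Set it up as a linear program. Let x1 = barrels of light naphtha, x2 = barrels of isomerate, x3 = barrels of raffinate, x4 = barrels of straight-run naphtha.
Minimize 112.72x1 + 117.92x2 + 109.54x3 + 105.2x4 with:
  74.4x1 + 89.9x2 + 65.3x3 + 71.6x4 ≥ 79.2   (octane-barrels)
  x1, x2, x3, x4 ≥ 0.
At the optimum only isomerate is positive (light naphtha, raffinate, straight-run naphtha = 0). Binding constraint: octane-barrels.
Solving gives x2 = 0.881.
Objective = 117.92·0.881 = 103.8875.

$103.89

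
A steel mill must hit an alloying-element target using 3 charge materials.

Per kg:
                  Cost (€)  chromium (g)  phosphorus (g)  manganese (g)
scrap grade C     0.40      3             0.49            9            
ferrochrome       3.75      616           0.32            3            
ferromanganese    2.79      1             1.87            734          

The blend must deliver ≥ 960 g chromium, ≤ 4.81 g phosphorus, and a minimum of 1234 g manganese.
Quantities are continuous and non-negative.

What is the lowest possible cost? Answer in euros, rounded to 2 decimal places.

€10.51

Treat it as an LP. Let x1 = kg of scrap grade C, x2 = kg of ferrochrome, x3 = kg of ferromanganese.
Minimise 0.4x1 + 3.75x2 + 2.79x3 subject to:
  3x1 + 616x2 + 1x3 ≥ 960   (chromium)
  0.49x1 + 0.32x2 + 1.87x3 ≤ 4.81   (phosphorus)
  9x1 + 3x2 + 734x3 ≥ 1234   (manganese)
  x1, x2, x3 ≥ 0.
At the optimum only ferrochrome, ferromanganese are positive (scrap grade C = 0). There the chromium and manganese constraints are tight.
Solving gives x2 = 1.556, x3 = 1.675.
Total cost: 3.75·1.556 + 2.79·1.675 = 10.5083.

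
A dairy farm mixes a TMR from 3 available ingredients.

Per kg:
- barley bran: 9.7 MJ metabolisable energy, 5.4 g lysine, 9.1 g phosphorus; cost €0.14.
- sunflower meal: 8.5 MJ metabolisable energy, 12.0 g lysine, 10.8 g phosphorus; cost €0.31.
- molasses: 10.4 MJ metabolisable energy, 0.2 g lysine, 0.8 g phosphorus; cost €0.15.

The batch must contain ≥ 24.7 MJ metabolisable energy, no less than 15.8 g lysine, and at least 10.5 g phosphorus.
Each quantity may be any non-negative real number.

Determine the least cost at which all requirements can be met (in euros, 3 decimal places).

€0.409

Let x1 = kg of barley bran, x2 = kg of sunflower meal, x3 = kg of molasses.
min 0.14x1 + 0.31x2 + 0.15x3 subject to:
  9.7x1 + 8.5x2 + 10.4x3 ≥ 24.7   (metabolisable energy)
  5.4x1 + 12x2 + 0.2x3 ≥ 15.8   (lysine)
  9.1x1 + 10.8x2 + 0.8x3 ≥ 10.5   (phosphorus)
  x1, x2, x3 ≥ 0.
The minimum-cost mix takes nothing from molasses — only barley bran, sunflower meal. There the metabolisable energy and lysine constraints are tight.
Optimal quantities: barley bran = 2.299 kg, sunflower meal = 0.282 kg.
Cost = 0.14·2.299 + 0.31·0.282 = 0.40928.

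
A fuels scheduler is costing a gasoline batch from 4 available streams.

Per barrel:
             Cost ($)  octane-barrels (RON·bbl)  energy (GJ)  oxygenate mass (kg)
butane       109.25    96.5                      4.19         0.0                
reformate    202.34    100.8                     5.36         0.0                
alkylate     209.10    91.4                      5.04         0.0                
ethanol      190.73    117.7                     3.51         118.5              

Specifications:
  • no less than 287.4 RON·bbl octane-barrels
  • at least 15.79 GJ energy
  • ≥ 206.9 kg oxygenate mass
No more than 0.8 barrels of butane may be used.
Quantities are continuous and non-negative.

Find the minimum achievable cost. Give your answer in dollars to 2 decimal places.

Let x1 = barrels of butane, x2 = barrels of reformate, x3 = barrels of alkylate, x4 = barrels of ethanol.
Minimise 109.25x1 + 202.34x2 + 209.1x3 + 190.73x4 subject to:
  96.5x1 + 100.8x2 + 91.4x3 + 117.7x4 ≥ 287.4   (octane-barrels)
  4.19x1 + 5.36x2 + 5.04x3 + 3.51x4 ≥ 15.79   (energy)
  118.5x4 ≥ 206.9   (oxygenate mass)
  x1 ≤ 0.8
  x1, x2, x3, x4 ≥ 0.
The optimal basis is {butane, reformate, ethanol}; alkylate drops out. The energy, oxygenate mass, the butane cap requirements are met with equality.
So butane = 0.8 barrels, reformate = 1.17716 barrels, ethanol = 1.74599 barrels.
Cost = 109.25·0.8 + 202.34·1.17716 + 190.73·1.74599 = 658.5992.

$658.60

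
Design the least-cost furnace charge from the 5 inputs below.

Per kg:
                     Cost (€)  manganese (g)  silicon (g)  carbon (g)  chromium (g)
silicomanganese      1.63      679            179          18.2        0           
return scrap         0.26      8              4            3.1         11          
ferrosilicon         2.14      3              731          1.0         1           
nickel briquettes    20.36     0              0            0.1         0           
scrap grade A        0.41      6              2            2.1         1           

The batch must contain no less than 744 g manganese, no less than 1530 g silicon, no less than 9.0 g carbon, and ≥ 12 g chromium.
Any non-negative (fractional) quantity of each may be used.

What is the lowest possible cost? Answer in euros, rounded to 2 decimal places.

Let x1 = kg of silicomanganese, x2 = kg of return scrap, x3 = kg of ferrosilicon, x4 = kg of nickel briquettes, x5 = kg of scrap grade A.
Minimize 1.63x1 + 0.26x2 + 2.14x3 + 20.36x4 + 0.41x5 with:
  679x1 + 8x2 + 3x3 + 6x5 ≥ 744   (manganese)
  179x1 + 4x2 + 731x3 + 2x5 ≥ 1530   (silicon)
  18.2x1 + 3.1x2 + 1x3 + 0.1x4 + 2.1x5 ≥ 9   (carbon)
  11x2 + 1x3 + 1x5 ≥ 12   (chromium)
  x1, x2, x3, x4, x5 ≥ 0.
The cheapest feasible vertex uses only silicomanganese, return scrap, ferrosilicon; nickel briquettes, scrap grade A are not used. The manganese, silicon, chromium requirements are met with equality.
Solving gives x1 = 1.077, x2 = 0.9251, x3 = 1.824.
Objective = 1.63·1.077 + 0.26·0.9251 + 2.14·1.824 = 5.8994.

€5.90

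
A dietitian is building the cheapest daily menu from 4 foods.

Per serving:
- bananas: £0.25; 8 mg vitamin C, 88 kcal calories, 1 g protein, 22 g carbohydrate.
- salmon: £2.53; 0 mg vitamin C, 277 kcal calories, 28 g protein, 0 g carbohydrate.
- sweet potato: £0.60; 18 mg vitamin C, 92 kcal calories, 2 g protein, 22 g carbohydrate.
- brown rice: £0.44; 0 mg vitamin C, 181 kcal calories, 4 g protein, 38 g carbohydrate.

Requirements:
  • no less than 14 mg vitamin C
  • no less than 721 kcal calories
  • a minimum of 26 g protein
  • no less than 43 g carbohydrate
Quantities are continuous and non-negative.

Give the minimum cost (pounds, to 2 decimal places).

£2.81

Let x1 = servings of bananas, x2 = servings of salmon, x3 = servings of sweet potato, x4 = servings of brown rice.
min 0.25x1 + 2.53x2 + 0.6x3 + 0.44x4 subject to:
  8x1 + 18x3 ≥ 14   (vitamin C)
  88x1 + 277x2 + 92x3 + 181x4 ≥ 721   (calories)
  1x1 + 28x2 + 2x3 + 4x4 ≥ 26   (protein)
  22x1 + 22x3 + 38x4 ≥ 43   (carbohydrate)
  x1, x2, x3, x4 ≥ 0.
The optimal basis is {bananas, salmon, brown rice}; sweet potato drops out. The vitamin C, calories, protein requirements are met with equality.
Solving gives x1 = 1.75, x2 = 0.5357, x4 = 2.313.
Objective = 0.25·1.75 + 2.53·0.5357 + 0.44·2.313 = 2.8105.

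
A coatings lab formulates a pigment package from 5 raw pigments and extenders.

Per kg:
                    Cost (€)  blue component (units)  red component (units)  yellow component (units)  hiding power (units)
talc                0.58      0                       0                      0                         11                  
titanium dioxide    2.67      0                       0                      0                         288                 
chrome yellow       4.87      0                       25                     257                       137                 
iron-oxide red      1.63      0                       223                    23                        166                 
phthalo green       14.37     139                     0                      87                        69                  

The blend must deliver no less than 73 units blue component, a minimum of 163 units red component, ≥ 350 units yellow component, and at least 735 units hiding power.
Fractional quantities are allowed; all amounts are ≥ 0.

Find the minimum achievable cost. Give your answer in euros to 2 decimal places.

€17.48

Set it up as a linear program. Let x1 = kg of talc, x2 = kg of titanium dioxide, x3 = kg of chrome yellow, x4 = kg of iron-oxide red, x5 = kg of phthalo green.
min 0.58x1 + 2.67x2 + 4.87x3 + 1.63x4 + 14.37x5 with:
  139x5 ≥ 73   (blue component)
  25x3 + 223x4 ≥ 163   (red component)
  257x3 + 23x4 + 87x5 ≥ 350   (yellow component)
  11x1 + 288x2 + 137x3 + 166x4 + 69x5 ≥ 735   (hiding power)
  x1, x2, x3, x4, x5 ≥ 0.
The minimum-cost mix takes nothing from talc, titanium dioxide — only chrome yellow, iron-oxide red, phthalo green. There the blue component, yellow component, hiding power constraints are tight.
That vertex is x3 = 0.8718, x4 = 3.49, x5 = 0.5252.
Hence cost = 4.87·0.8718 + 1.63·3.49 + 14.37·0.5252 = €17.4815.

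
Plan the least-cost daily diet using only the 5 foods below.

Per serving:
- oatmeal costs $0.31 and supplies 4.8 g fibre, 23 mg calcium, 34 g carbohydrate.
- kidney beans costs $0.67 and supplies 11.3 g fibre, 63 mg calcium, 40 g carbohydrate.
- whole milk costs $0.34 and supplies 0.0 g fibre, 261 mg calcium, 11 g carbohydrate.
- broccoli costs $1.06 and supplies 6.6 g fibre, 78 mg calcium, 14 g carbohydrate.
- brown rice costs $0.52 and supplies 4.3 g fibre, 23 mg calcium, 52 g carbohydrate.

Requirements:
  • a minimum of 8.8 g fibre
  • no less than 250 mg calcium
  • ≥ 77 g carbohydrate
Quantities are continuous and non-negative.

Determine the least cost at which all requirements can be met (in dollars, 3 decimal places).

Let x1 = servings of oatmeal, x2 = servings of kidney beans, x3 = servings of whole milk, x4 = servings of broccoli, x5 = servings of brown rice.
min 0.31x1 + 0.67x2 + 0.34x3 + 1.06x4 + 0.52x5 subject to:
  4.8x1 + 11.3x2 + 6.6x4 + 4.3x5 ≥ 8.8   (fibre)
  23x1 + 63x2 + 261x3 + 78x4 + 23x5 ≥ 250   (calcium)
  34x1 + 40x2 + 11x3 + 14x4 + 52x5 ≥ 77   (carbohydrate)
  x1, x2, x3, x4, x5 ≥ 0.
The cheapest feasible vertex uses only oatmeal, whole milk; kidney beans, broccoli, brown rice are not used. There the calcium and carbohydrate constraints are tight.
That vertex is x1 = 2.012, x3 = 0.7805.
Total cost: 0.31·2.012 + 0.34·0.7805 = 0.88909.

$0.889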